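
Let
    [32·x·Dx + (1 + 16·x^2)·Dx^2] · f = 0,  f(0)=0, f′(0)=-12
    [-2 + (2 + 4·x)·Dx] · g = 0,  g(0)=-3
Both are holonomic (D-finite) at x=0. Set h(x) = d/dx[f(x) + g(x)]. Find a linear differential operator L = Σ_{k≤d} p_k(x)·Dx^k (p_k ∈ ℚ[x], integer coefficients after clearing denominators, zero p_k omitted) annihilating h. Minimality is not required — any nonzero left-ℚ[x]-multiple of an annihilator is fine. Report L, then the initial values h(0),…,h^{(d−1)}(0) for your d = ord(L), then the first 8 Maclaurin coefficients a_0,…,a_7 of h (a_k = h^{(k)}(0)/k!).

f: a_k = 0, -12, 0, 64, 0, -3072/5, 0, 49152/7, …
g: a_k = -3, -3, 3/2, -3/2, 15/8, -21/8, 63/16, -99/16, …
Weyl lclm of L_f,L_g ⇒ L₀ (ord ≤ 3).
Derive L from L₀ (diff closure).
L = (-32 - 160·x + 1536·x^2 + 1536·x^3) + (-35 - 128·x + 1312·x^2 + 6144·x^3 + 5376·x^4)·Dx + (-1 + 30·x + 96·x^2 + 576·x^3 + 1792·x^4 + 1536·x^5)·Dx^2  (order 2).
h: a_k = -15, 3, 375/2, 15/2, -24681/8, 189/8, 785739/16, 1287/16, …
ICs: h(0) = -15, h′(0) = 3.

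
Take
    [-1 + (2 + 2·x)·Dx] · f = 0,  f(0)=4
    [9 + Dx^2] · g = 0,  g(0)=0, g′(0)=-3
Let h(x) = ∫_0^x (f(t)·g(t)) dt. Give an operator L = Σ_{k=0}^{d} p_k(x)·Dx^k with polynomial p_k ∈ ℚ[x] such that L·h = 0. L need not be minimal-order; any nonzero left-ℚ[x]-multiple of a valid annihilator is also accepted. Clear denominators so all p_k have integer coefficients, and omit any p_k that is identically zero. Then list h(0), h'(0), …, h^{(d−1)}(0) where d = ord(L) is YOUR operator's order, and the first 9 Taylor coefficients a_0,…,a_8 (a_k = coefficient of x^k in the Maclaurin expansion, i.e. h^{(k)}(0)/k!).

L = (39 + 72·x + 36·x^2)·Dx + (-4 - 4·x)·Dx^2 + (4 + 8·x + 4·x^2)·Dx^3  (order 3).
h: a_k = 0, 0, -6, -2, 39/8, 33/20, -527/320, -1041/2240, 20529/71680, …
ICs: h(0) = 0, h′(0) = 0, h′′(0) = -12.

f: a_k = 4, 2, -1/2, 1/4, -5/32, 7/64, -21/256, 33/512, -429/8192, …
g: a_k = 0, -3, 0, 9/2, 0, -81/40, 0, 243/560, 0, …
Product ⇒ symmetric product L₀, ord ≤ 2.
∫: right-multiply L₀ by Dx.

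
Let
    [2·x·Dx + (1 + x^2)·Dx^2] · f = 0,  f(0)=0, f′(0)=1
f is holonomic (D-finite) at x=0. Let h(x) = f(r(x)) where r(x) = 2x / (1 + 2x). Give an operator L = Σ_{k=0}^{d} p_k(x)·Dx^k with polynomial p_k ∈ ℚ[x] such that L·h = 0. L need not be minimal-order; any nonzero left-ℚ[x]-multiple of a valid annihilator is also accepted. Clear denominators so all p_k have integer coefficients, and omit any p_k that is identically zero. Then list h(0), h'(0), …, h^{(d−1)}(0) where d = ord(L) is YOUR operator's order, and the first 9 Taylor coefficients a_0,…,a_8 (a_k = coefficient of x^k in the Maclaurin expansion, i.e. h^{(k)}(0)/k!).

L = (4 + 16·x)·Dx + (1 + 4·x + 8·x^2)·Dx^2  (order 2).
h: a_k = 0, 2, -4, 16/3, 0, -128/5, 256/3, -1024/7, 0, …
ICs: h(0) = 0, h′(0) = 2.

f: a_k = 0, 1, 0, -1/3, 0, 1/5, 0, -1/7, 0, …
h₀=f(r): pull back L_f along r ⇒ L₀.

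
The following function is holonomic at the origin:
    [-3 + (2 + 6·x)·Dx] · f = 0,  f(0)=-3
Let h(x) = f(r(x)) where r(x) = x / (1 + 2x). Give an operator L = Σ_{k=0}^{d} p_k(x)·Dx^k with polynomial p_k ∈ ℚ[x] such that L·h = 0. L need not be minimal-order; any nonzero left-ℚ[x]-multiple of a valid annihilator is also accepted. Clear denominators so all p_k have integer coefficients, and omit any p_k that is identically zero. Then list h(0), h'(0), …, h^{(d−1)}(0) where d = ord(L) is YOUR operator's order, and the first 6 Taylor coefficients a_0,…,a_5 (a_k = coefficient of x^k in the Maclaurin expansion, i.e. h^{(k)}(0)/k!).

f: a_k = -3, -9/2, 27/8, -81/16, 1215/128, -5103/256, …
h₀=f(r): pull back L_f along r ⇒ L₀.
L = -3 + (2 + 14·x + 20·x^2)·Dx  (order 1).
h: a_k = -3, -9/2, 99/8, -585/16, 14895/128, -101727/256, …
ICs: h(0) = -3.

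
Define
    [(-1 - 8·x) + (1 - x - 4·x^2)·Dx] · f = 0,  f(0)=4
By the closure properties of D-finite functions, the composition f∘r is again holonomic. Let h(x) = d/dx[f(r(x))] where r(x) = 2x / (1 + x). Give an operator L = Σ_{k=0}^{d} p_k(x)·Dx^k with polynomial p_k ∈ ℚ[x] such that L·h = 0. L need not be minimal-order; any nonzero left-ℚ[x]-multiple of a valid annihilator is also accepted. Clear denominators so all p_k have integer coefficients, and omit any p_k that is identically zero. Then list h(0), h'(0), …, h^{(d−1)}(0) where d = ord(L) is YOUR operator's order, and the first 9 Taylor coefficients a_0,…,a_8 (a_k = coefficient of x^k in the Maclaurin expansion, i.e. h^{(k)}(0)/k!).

L = (18 + 102·x + 918·x^2 + 578·x^3) + (-1 - 18·x + 306·x^3 + 289·x^4)·Dx  (order 1).
h: a_k = 8, 144, 408, 4896, 11560, 124848, 275128, 2829888, 6013512, …
ICs: h(0) = 8.

f: a_k = 4, 4, 20, 36, 116, 260, 724, 1764, 4660, …
f∘r: x↦r, Dx↦Dx/r' in L_f ⇒ L₀.
Differentiate: ansatz ord ≤ ord L₀ ⇒ L.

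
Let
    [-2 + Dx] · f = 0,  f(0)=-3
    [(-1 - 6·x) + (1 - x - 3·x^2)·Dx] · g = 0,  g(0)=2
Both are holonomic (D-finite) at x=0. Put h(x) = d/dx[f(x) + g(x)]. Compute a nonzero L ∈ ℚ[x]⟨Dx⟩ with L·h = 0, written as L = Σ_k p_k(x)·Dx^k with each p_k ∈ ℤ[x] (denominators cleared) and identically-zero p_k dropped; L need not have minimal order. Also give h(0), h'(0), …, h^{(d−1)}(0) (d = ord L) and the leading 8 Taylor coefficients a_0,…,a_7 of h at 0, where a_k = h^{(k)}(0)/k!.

L = (26 + 268·x + 300·x^2 + 864·x^3 + 324·x^4) + (-19 - 136·x - 196·x^2 - 372·x^3 + 90·x^4 + 108·x^5)·Dx + (3 + x + 23·x^2 - 30·x^3 - 126·x^4 - 54·x^5)·Dx^2  (order 2).
h: a_k = -4, 4, 30, 144, 396, 5812/5, 45562/15, 853424/105, …
ICs: h(0) = -4, h′(0) = 4.

f: a_k = -3, -6, -6, -4, -2, -4/5, -4/15, -8/105, …
g: a_k = 2, 2, 8, 14, 38, 80, 194, 434, …
h₀=f+g: left-lcm gives L₀, ord ≤ 2.
Differentiate: ansatz ord ≤ ord L₀ ⇒ L.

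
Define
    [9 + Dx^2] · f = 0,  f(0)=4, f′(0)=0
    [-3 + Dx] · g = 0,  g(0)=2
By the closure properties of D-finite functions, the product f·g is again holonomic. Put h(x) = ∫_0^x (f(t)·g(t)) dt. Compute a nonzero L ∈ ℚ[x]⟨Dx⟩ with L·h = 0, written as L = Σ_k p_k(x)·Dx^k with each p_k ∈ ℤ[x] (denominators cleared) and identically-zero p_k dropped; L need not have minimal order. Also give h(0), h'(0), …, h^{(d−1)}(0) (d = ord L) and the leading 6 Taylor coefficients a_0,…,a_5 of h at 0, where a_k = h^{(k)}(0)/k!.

L = 18·Dx - 6·Dx^2 + Dx^3  (order 3).
h: a_k = 0, 8, 12, 0, -18, -108/5, …
ICs: h(0) = 0, h′(0) = 8, h′′(0) = 24.

f: a_k = 4, 0, -18, 0, 27/2, 0, …
g: a_k = 2, 6, 9, 9, 27/4, 81/20, …
Sym-product of L_f,L_g gives L₀ (≤ ord 2).
h=∫h₀ ⇒ L = L₀·Dx.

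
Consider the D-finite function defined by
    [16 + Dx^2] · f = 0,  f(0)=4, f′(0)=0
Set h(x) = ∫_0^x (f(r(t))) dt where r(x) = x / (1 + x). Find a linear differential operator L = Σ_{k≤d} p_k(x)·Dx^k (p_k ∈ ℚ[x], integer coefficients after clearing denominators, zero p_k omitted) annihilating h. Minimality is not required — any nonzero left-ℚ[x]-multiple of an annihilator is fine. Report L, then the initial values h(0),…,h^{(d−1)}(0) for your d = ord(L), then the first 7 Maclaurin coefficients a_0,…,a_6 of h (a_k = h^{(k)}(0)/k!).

f: a_k = 4, 0, -32, 0, 128/3, 0, -1024/45, …
Substitute x→r, Dx→(1/r')Dx; clear ⇒ L₀.
Integrate: L := L₀·Dx.
L = 16·Dx + (2 + 6·x + 6·x^2 + 2·x^3)·Dx^2 + (1 + 4·x + 6·x^2 + 4·x^3 + x^4)·Dx^3  (order 3).
h: a_k = 0, 4, 0, -32/3, 16, -32/3, -64/9, …
ICs: h(0) = 0, h′(0) = 4, h′′(0) = 0.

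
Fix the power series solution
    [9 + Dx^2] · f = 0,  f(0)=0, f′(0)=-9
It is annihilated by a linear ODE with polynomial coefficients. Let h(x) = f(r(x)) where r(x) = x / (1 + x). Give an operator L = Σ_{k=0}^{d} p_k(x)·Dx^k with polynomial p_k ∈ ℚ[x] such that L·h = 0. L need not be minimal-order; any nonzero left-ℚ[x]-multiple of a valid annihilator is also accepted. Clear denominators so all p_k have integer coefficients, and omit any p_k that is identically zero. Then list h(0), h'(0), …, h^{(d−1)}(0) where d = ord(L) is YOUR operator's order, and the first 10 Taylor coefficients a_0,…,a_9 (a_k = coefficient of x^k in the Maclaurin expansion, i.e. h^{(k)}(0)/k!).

f: a_k = 0, -9, 0, 27/2, 0, -243/40, 0, 729/560, 0, -729/4480, …
L₀ from L_f via x↦r, Dx↦r'^{-1}Dx.
L = 9 + (2 + 6·x + 6·x^2 + 2·x^3)·Dx + (1 + 4·x + 6·x^2 + 4·x^3 + x^4)·Dx^2  (order 2).
h: a_k = 0, -9, 9, 9/2, -63/2, 2637/40, -765/8, 58059/560, -5679/80, -89433/4480, …
ICs: h(0) = 0, h′(0) = -9.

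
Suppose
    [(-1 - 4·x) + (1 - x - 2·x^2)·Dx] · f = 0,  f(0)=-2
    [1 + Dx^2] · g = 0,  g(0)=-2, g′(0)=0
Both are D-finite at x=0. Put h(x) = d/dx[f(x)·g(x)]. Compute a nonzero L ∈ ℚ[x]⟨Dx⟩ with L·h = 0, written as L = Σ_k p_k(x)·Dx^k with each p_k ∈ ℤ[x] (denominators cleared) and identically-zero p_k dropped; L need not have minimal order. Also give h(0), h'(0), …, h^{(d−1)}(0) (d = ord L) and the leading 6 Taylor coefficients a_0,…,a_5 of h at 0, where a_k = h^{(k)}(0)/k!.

L = (31 - 2·x - 3·x^2 + 4·x^3 + 4·x^4) + (10 + 42·x + 12·x^2 + 16·x^3)·Dx + (-3 + 2·x + 5·x^2 + 4·x^3 + 4·x^4)·Dx^2  (order 2).
h: a_k = 4, 20, 54, 458/3, 2225/6, 27089/30, …
ICs: h(0) = 4, h′(0) = 20.

f: a_k = -2, -2, -6, -10, -22, -42, …
g: a_k = -2, 0, 1, 0, -1/12, 0, …
Sym-product of L_f,L_g gives L₀ (≤ ord 2).
h=h₀': d/dx-closure on L₀ ⇒ L.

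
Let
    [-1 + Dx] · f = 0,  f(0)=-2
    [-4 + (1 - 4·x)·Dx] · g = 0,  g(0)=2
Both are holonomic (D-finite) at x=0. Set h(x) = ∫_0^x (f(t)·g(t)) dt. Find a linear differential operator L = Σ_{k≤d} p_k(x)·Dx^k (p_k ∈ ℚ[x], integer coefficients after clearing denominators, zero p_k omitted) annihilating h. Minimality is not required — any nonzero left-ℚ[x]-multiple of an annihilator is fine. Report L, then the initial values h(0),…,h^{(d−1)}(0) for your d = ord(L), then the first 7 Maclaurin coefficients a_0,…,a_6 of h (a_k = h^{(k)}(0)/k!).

f: a_k = -2, -2, -1, -1/3, -1/12, -1/60, -1/360, …
g: a_k = 2, 8, 32, 128, 512, 2048, 8192, …
h₀=f·g: eliminate ⇒ L₀, order ≤ 1·1.
h=∫h₀ ⇒ L = L₀·Dx.
L = (5 - 4·x)·Dx + (-1 + 4·x)·Dx^2  (order 2).
h: a_k = 0, -4, -10, -82/3, -493/6, -7889/30, -157781/180, …
ICs: h(0) = 0, h′(0) = -4.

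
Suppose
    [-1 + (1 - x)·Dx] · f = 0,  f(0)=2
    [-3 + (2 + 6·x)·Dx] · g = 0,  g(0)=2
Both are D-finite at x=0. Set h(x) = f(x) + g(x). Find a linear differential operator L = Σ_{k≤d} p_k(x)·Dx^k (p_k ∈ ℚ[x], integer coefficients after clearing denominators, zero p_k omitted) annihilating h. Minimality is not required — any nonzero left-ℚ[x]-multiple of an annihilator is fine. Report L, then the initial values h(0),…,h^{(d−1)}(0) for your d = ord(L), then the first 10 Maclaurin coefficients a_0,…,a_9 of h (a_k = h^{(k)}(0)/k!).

L = (-21 - 27·x) + (17 + 30·x + 81·x^2)·Dx + (2 - 14·x - 42·x^2 + 54·x^3)·Dx^2  (order 2).
h: a_k = 4, 5, -1/4, 43/8, -277/64, 1957/128, -14285/512, 74219/1024, -2781901/16384, 14138881/32768, …
ICs: h(0) = 4, h′(0) = 5.

f: a_k = 2, 2, 2, 2, 2, 2, 2, 2, 2, 2, …
g: a_k = 2, 3, -9/4, 27/8, -405/64, 1701/128, -15309/512, 72171/1024, -2814669/16384, 14073345/32768, …
Weyl lclm of L_f,L_g ⇒ L₀ (ord ≤ 2).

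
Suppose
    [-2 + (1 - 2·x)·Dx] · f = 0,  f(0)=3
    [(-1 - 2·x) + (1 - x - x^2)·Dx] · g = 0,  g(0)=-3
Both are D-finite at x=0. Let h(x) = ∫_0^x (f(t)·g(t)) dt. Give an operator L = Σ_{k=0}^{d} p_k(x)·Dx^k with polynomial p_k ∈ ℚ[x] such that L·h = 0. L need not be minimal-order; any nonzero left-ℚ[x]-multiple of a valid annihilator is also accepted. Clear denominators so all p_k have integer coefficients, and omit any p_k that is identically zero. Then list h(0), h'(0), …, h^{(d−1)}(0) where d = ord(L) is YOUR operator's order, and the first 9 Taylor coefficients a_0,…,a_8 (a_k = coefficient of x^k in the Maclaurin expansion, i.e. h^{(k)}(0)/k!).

L = (-3 + 2·x + 6·x^2)·Dx + (1 - 3·x + x^2 + 2·x^3)·Dx^2  (order 2).
h: a_k = 0, -9, -27/2, -24, -171/4, -387/5, -141, -1809/7, -3807/8, …
ICs: h(0) = 0, h′(0) = -9.

f: a_k = 3, 6, 12, 24, 48, 96, 192, 384, 768, …
g: a_k = -3, -3, -6, -9, -15, -24, -39, -63, -102, …
h₀=f·g: eliminate ⇒ L₀, order ≤ 1·1.
Integrate: L := L₀·Dx.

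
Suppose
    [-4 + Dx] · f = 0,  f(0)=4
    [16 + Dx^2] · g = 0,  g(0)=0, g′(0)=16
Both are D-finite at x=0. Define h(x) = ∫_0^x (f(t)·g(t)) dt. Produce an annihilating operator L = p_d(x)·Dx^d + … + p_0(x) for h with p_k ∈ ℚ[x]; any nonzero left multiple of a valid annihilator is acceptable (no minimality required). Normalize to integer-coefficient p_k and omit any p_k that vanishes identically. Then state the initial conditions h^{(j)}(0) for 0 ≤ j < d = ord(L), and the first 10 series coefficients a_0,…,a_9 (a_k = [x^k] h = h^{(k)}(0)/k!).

L = 32·Dx - 8·Dx^2 + Dx^3  (order 3).
h: a_k = 0, 0, 32, 256/3, 256/3, 0, -4096/45, -32768/315, -16384/315, 0, …
ICs: h(0) = 0, h′(0) = 0, h′′(0) = 64.

f: a_k = 4, 16, 32, 128/3, 128/3, 512/15, 1024/45, 4096/315, 2048/315, 8192/2835, …
g: a_k = 0, 16, 0, -128/3, 0, 512/15, 0, -4096/315, 0, 8192/2835, …
h₀=f·g: eliminate ⇒ L₀, order ≤ 1·2.
h=∫₀ˣh₀: take L = L₀·Dx.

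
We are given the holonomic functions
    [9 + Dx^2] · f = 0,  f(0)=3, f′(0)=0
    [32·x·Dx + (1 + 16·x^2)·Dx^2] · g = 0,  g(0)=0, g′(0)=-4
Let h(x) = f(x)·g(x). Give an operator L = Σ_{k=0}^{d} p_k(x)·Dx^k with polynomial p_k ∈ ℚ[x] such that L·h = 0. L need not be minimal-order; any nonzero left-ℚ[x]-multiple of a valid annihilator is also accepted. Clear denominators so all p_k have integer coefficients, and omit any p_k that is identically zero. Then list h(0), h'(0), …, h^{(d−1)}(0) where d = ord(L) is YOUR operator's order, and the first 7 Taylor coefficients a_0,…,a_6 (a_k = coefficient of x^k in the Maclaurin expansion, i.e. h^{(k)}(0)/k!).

f: a_k = 3, 0, -27/2, 0, 81/8, 0, -243/80, …
g: a_k = 0, -4, 0, 64/3, 0, -1024/5, 0, …
Product ⇒ symmetric product L₀, ord ≤ 4.
L = (16425 + 696384·x^2 + 2778624·x^4 + 11943936·x^6 + 47775744·x^8) + (23616·x + 543744·x^3 + 3981312·x^5 + 21233664·x^7)·Dx + (2050 + 87168·x^2 + 470016·x^4 + 2654208·x^6 + 10616832·x^8)·Dx^2 + (2624·x + 60416·x^3 + 442368·x^5 + 2359296·x^7)·Dx^3 + (25 + 1088·x^2 + 17920·x^4 + 147456·x^6 + 589824·x^8)·Dx^4  (order 4).
h: a_k = 0, -12, 0, 118, 0, -9429/10, 0, …
ICs: h(0) = 0, h′(0) = -12, h′′(0) = 0, h′′′(0) = 708.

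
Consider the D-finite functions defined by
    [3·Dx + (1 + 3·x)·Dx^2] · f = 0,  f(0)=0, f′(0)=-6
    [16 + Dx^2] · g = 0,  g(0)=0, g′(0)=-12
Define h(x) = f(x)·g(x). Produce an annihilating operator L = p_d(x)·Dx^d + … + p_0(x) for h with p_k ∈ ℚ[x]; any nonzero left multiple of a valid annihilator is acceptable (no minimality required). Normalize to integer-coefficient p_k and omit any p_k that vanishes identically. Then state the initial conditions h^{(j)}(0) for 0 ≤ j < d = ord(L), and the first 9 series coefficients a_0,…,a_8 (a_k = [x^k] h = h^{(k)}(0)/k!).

f: a_k = 0, -6, 9, -18, 81/2, -486/5, 243, -4374/7, 6561/4, …
g: a_k = 0, -12, 0, 32, 0, -128/5, 0, 1024/105, 0, …
h₀=f·g: eliminate ⇒ L₀, order ≤ 2·2.
L = (2272 + 127488·x + 781056·x^2 + 1769472·x^3 + 1327104·x^4) + (4416 + 50112·x + 165888·x^2 + 165888·x^3)·Dx + (1022 + 19392·x + 102816·x^2 + 221184·x^3 + 165888·x^4)·Dx^2 + (276 + 3132·x + 10368·x^2 + 10368·x^3)·Dx^3 + (55 + 714·x + 3375·x^2 + 6912·x^3 + 5184·x^4)·Dx^4  (order 4).
h: a_k = 0, 0, 72, -108, 24, -198, 744, -9252/5, 167656/35, …
ICs: h(0) = 0, h′(0) = 0, h′′(0) = 144, h′′′(0) = -648.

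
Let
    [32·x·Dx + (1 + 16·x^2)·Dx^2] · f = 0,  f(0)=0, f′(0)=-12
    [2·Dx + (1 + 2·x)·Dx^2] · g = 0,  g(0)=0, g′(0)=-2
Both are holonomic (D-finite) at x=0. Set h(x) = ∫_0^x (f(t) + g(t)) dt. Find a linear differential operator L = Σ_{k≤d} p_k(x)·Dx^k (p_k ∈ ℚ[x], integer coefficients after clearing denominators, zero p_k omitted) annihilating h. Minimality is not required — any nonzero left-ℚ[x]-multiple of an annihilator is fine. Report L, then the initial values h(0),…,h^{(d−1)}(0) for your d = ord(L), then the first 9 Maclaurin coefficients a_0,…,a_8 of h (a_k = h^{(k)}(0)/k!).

L = (-32 - 192·x + 1536·x^2 + 1024·x^3)·Dx^2 + (-20 - 64·x + 576·x^2 + 3072·x^3 + 2048·x^4)·Dx^3 + (-1 + 14·x + 32·x^2 + 256·x^3 + 768·x^4 + 512·x^5)·Dx^4  (order 4).
h: a_k = 0, 0, -7, 2/3, 46/3, 4/5, -1552/15, 32/21, 6128/7, …
ICs: h(0) = 0, h′(0) = 0, h′′(0) = -14, h′′′(0) = 4.

f: a_k = 0, -12, 0, 64, 0, -3072/5, 0, 49152/7, 0, …
g: a_k = 0, -2, 2, -8/3, 4, -32/5, 32/3, -128/7, 32, …
Sum ⇒ L₀ = lclm(L_f,L_g) in ℚ(x)⟨Dx⟩.
h=∫₀ˣh₀: take L = L₀·Dx.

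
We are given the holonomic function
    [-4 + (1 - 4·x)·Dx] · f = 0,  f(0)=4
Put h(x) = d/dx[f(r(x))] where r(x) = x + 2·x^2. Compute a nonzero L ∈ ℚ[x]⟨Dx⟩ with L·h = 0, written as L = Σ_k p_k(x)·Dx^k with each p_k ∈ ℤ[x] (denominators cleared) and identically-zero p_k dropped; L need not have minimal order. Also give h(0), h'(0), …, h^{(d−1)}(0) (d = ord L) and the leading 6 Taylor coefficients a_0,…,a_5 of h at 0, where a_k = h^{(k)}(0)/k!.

f: a_k = 4, 16, 64, 256, 1024, 4096, …
h₀=f(r): pull back L_f along r ⇒ L₀.
h=h₀': d/dx-closure on L₀ ⇒ L.
L = (12 + 48·x + 96·x^2) + (-1 + 24·x^2 + 32·x^3)·Dx  (order 1).
h: a_k = 16, 192, 1536, 11264, 76800, 503808, …
ICs: h(0) = 16.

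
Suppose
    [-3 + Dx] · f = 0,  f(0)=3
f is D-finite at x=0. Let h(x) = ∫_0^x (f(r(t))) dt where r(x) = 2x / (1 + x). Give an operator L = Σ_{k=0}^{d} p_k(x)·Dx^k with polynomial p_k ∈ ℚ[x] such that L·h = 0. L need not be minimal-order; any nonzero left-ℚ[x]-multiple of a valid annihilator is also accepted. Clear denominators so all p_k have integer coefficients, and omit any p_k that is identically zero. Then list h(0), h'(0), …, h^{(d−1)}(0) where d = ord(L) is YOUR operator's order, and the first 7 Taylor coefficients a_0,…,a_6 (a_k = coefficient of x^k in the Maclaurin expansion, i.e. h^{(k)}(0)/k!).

L = -6·Dx + (1 + 2·x + x^2)·Dx^2  (order 2).
h: a_k = 0, 3, 9, 12, 9/2, -18/5, -3/5, …
ICs: h(0) = 0, h′(0) = 3.

f: a_k = 3, 9, 27/2, 27/2, 81/8, 243/40, 243/80, …
f∘r: x↦r, Dx↦Dx/r' in L_f ⇒ L₀.
h=∫h₀ ⇒ L = L₀·Dx.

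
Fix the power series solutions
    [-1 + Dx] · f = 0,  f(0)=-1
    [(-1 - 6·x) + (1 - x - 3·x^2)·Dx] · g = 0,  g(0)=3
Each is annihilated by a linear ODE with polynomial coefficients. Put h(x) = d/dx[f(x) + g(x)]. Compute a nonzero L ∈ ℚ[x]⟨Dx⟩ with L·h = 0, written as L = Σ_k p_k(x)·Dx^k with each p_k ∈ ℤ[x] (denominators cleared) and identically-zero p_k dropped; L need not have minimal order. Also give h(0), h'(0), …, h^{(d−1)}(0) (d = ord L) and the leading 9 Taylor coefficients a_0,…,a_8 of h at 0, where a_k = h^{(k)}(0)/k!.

f: a_k = -1, -1, -1/2, -1/6, -1/24, -1/120, -1/720, -1/5040, -1/40320, …
g: a_k = 3, 3, 12, 21, 57, 120, 291, 651, 1524, …
h₀=f+g: left-lcm gives L₀, ord ≤ 2.
h₀' ⇒ L via d/dx closure of L₀.
L = (34 + 278·x + 312·x^2 + 756·x^3 + 162·x^4) + (-41 - 284·x - 341·x^2 - 672·x^3 + 45·x^4 + 54·x^5)·Dx + (7 + 6·x + 29·x^2 - 84·x^3 - 207·x^4 - 54·x^5)·Dx^2  (order 2).
h: a_k = 2, 23, 125/2, 1367/6, 14399/24, 209519/120, 3281039/720, 61447679/5040, 1261733759/40320, …
ICs: h(0) = 2, h′(0) = 23.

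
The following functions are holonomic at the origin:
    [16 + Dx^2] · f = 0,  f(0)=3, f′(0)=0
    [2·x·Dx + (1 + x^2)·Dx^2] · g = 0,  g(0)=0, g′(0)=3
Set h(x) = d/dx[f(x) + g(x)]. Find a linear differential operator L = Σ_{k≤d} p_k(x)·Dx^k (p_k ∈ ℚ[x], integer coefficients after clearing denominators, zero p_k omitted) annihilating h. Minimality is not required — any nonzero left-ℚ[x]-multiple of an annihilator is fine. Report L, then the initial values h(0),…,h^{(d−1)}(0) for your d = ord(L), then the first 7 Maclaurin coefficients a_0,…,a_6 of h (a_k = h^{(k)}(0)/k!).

L = (64·x + 704·x^3 + 256·x^5) + (112 + 416·x^2 + 432·x^4 + 128·x^6)·Dx + (4·x + 44·x^3 + 16·x^5)·Dx^2 + (7 + 26·x^2 + 27·x^4 + 8·x^6)·Dx^3  (order 3).
h: a_k = 3, -48, -3, 128, 3, -512/5, -3, …
ICs: h(0) = 3, h′(0) = -48, h′′(0) = -6.

f: a_k = 3, 0, -24, 0, 32, 0, -256/15, …
g: a_k = 0, 3, 0, -1, 0, 3/5, 0, …
Weyl lclm of L_f,L_g ⇒ L₀ (ord ≤ 4).
h₀' ⇒ L via d/dx closure of L₀.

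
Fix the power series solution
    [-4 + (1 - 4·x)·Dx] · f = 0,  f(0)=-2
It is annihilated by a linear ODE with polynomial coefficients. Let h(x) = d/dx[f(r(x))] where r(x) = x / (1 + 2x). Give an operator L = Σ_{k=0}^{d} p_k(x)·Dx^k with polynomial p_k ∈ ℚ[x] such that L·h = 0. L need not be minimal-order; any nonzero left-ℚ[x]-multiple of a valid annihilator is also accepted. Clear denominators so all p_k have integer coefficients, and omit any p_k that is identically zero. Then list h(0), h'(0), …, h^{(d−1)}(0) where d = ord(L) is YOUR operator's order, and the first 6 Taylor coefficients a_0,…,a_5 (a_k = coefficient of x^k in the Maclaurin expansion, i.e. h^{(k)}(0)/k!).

f: a_k = -2, -8, -32, -128, -512, -2048, …
f∘r: x↦r, Dx↦Dx/r' in L_f ⇒ L₀.
Differentiate: ansatz ord ≤ ord L₀ ⇒ L.
L = 4 + (-1 + 2·x)·Dx  (order 1).
h: a_k = -8, -32, -96, -256, -640, -1536, …
ICs: h(0) = -8.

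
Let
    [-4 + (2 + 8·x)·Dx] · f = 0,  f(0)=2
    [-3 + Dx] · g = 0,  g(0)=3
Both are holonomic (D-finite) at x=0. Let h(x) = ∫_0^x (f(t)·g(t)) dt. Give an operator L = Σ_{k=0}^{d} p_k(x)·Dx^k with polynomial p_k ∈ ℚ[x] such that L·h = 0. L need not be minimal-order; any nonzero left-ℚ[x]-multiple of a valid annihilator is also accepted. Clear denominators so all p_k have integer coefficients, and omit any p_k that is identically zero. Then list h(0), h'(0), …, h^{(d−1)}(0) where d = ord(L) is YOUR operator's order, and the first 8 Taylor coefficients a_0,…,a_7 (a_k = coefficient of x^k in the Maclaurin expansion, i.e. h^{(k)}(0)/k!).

L = (-5 - 12·x)·Dx + (1 + 4·x)·Dx^2  (order 2).
h: a_k = 0, 6, 15, 17, 69/4, 129/20, 631/40, -1377/56, …
ICs: h(0) = 0, h′(0) = 6.

f: a_k = 2, 4, -4, 8, -20, 56, -168, 528, …
g: a_k = 3, 9, 27/2, 27/2, 81/8, 243/40, 243/80, 729/560, …
Sym-product of L_f,L_g gives L₀ (≤ ord 1).
∫: right-multiply L₀ by Dx.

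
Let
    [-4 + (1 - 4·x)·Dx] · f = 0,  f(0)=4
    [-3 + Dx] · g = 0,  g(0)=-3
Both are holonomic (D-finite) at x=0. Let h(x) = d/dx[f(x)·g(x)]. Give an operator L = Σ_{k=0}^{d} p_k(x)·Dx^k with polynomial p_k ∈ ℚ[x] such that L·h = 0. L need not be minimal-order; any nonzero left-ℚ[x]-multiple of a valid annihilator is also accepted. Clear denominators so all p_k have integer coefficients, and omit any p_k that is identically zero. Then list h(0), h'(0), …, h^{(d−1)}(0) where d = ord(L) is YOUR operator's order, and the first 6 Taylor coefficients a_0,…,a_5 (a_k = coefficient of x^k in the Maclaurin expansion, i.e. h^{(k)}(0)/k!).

L = (65 - 168·x + 144·x^2) + (-7 + 40·x - 48·x^2)·Dx  (order 1).
h: a_k = -84, -780, -4842, -25986, -260103/2, -6243201/10, …
ICs: h(0) = -84.

f: a_k = 4, 16, 64, 256, 1024, 4096, …
g: a_k = -3, -9, -27/2, -27/2, -81/8, -243/40, …
h₀=f·g: eliminate ⇒ L₀, order ≤ 1·1.
h₀' ⇒ L via d/dx closure of L₀.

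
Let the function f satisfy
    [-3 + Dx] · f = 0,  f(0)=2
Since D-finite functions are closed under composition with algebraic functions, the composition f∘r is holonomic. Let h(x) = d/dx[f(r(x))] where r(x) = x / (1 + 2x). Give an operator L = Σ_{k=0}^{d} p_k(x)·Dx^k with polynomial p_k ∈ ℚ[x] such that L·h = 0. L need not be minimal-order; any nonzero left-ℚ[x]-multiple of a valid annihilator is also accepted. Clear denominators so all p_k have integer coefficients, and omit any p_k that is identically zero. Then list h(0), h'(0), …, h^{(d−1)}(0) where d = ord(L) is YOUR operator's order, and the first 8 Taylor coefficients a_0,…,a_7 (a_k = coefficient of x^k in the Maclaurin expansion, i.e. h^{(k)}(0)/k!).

L = (-1 - 8·x) + (-1 - 4·x - 4·x^2)·Dx  (order 1).
h: a_k = 6, -6, -9, 51, -519/4, 4743/20, -12441/40, 45417/280, …
ICs: h(0) = 6.

f: a_k = 2, 6, 9, 9, 27/4, 81/20, 81/40, 243/280, …
h₀=f(r): pull back L_f along r ⇒ L₀.
Differentiate: ansatz ord ≤ ord L₀ ⇒ L.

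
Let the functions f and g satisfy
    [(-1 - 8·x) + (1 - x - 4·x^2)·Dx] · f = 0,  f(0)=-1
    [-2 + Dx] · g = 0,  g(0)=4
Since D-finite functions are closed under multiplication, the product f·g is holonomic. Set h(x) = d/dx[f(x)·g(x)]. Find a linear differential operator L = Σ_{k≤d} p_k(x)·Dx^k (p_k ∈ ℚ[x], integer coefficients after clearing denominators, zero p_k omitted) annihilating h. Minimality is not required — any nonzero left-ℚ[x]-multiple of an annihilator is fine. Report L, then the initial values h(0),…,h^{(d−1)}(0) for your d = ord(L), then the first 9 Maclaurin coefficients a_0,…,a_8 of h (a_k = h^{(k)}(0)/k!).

L = (18 + 44·x + 20·x^2 - 96·x^3 + 64·x^4) + (-3 - 3·x + 26·x^2 + 16·x^3 - 32·x^4)·Dx  (order 1).
h: a_k = -12, -72, -268, -944, -2972, -138488/15, -137076/5, -8460064/105, -72965356/315, …
ICs: h(0) = -12.

f: a_k = -1, -1, -5, -9, -29, -65, -181, -441, -1165, …
g: a_k = 4, 8, 8, 16/3, 8/3, 16/15, 16/45, 32/315, 8/315, …
f·g: L₀ = L_f ⊗_s L_g, ord ≤ 1·1.
h₀' ⇒ L via d/dx closure of L₀.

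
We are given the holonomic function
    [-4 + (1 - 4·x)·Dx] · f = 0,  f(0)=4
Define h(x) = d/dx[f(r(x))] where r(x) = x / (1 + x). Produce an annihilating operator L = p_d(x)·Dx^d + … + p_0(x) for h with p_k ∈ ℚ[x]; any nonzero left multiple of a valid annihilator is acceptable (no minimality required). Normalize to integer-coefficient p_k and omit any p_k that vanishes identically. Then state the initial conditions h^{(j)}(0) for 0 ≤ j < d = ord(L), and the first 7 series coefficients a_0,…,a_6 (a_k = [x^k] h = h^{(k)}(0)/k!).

f: a_k = 4, 16, 64, 256, 1024, 4096, 16384, …
h₀=f(r): pull back L_f along r ⇒ L₀.
Derive L from L₀ (diff closure).
L = 6 + (-1 + 3·x)·Dx  (order 1).
h: a_k = 16, 96, 432, 1728, 6480, 23328, 81648, …
ICs: h(0) = 16.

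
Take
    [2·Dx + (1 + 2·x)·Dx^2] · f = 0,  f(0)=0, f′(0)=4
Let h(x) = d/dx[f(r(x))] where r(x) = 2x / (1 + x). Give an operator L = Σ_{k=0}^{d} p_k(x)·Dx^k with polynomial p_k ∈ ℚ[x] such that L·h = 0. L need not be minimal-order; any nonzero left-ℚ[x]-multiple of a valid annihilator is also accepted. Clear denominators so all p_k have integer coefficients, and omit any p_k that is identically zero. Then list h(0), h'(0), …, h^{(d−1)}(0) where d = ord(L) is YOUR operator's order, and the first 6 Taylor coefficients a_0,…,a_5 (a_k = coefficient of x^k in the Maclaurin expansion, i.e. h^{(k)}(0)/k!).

f: a_k = 0, 4, -4, 16/3, -8, 64/5, …
h₀=f(r): pull back L_f along r ⇒ L₀.
h=h₀': d/dx-closure on L₀ ⇒ L.
L = (6 + 10·x) + (1 + 6·x + 5·x^2)·Dx  (order 1).
h: a_k = 8, -48, 248, -1248, 6248, -31248, …
ICs: h(0) = 8.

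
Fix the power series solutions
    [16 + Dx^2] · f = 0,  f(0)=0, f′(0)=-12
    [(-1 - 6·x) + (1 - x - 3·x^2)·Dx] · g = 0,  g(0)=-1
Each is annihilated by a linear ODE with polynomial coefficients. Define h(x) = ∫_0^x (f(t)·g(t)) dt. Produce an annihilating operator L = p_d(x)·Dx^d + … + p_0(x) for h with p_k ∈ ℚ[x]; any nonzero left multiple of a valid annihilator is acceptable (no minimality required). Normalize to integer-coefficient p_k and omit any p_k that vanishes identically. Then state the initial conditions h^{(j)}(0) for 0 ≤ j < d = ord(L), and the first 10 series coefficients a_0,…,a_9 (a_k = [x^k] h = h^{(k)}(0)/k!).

L = (-10 + 16·x + 48·x^2)·Dx + (2 + 12·x)·Dx^2 + (-1 + x + 3·x^2)·Dx^3  (order 3).
h: a_k = 0, 0, 6, 4, 4, 52/5, 314/15, 1408/35, 17027/210, 156812/945, …
ICs: h(0) = 0, h′(0) = 0, h′′(0) = 12.

f: a_k = 0, -12, 0, 32, 0, -128/5, 0, 1024/105, 0, -2048/945, …
g: a_k = -1, -1, -4, -7, -19, -40, -97, -217, -508, -1159, …
Product ⇒ symmetric product L₀, ord ≤ 2.
h=∫h₀ ⇒ L = L₀·Dx.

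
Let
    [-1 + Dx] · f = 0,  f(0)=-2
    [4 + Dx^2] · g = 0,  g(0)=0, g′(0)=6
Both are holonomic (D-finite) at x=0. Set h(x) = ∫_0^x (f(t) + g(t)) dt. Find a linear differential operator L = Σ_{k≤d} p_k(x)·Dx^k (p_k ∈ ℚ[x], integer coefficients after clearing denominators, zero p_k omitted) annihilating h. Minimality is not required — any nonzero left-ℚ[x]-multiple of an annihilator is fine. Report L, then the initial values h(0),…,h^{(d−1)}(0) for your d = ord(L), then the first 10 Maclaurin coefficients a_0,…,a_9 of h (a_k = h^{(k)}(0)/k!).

f: a_k = -2, -2, -1, -1/3, -1/12, -1/60, -1/360, -1/2520, -1/20160, -1/181440, …
g: a_k = 0, 6, 0, -4, 0, 4/5, 0, -8/105, 0, 4/945, …
Sum ⇒ L₀ = lclm(L_f,L_g) in ℚ(x)⟨Dx⟩.
h=∫h₀ ⇒ L = L₀·Dx.
L = -4·Dx + 4·Dx^2 - Dx^3 + Dx^4  (order 4).
h: a_k = 0, -2, 2, -1/3, -13/12, -1/60, 47/360, -1/2520, -193/20160, -1/181440, …
ICs: h(0) = 0, h′(0) = -2, h′′(0) = 4, h′′′(0) = -2.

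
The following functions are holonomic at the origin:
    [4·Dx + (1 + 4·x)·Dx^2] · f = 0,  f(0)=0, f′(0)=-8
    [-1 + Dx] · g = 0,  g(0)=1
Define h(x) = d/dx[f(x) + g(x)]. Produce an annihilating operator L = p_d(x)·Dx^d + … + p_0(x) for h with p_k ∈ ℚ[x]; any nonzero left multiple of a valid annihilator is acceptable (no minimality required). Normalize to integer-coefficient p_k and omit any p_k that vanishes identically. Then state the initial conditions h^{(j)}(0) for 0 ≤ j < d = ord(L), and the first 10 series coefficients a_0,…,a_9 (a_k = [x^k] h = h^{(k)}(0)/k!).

L = (-36 - 16·x) + (31 - 8·x - 16·x^2)·Dx + (5 + 24·x + 16·x^2)·Dx^2  (order 2).
h: a_k = -7, 33, -255/2, 3073/6, -49151/24, 983041/120, -23592959/720, 660602881/5040, -21139292159/40320, 761014517761/362880, …
ICs: h(0) = -7, h′(0) = 33.

f: a_k = 0, -8, 16, -128/3, 128, -2048/5, 4096/3, -32768/7, 16384, -524288/9, …
g: a_k = 1, 1, 1/2, 1/6, 1/24, 1/120, 1/720, 1/5040, 1/40320, 1/362880, …
h₀=f+g: left-lcm gives L₀, ord ≤ 3.
Derive L from L₀ (diff closure).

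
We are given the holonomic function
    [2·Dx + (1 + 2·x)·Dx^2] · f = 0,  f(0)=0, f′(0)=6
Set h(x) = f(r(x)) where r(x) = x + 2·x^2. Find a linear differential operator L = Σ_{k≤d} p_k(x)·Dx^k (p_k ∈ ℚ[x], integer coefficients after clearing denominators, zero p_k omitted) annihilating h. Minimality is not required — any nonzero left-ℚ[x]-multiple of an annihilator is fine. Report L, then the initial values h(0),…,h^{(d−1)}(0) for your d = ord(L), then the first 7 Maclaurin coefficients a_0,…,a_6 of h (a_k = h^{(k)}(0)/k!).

L = (-2 + 8·x + 16·x^2)·Dx + (1 + 6·x + 12·x^2 + 16·x^3)·Dx^2  (order 2).
h: a_k = 0, 6, 6, -16, 12, 96/5, -64, …
ICs: h(0) = 0, h′(0) = 6.

f: a_k = 0, 6, -6, 8, -12, 96/5, -32, …
Substitute x→r, Dx→(1/r')Dx; clear ⇒ L₀.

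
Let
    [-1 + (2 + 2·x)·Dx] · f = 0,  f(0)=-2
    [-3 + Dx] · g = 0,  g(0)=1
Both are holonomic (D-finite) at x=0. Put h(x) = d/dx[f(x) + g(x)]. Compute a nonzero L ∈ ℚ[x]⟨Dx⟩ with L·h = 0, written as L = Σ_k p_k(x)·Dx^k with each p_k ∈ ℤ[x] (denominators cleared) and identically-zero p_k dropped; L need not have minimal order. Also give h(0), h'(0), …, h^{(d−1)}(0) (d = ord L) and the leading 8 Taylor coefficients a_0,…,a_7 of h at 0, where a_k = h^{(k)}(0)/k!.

f: a_k = -2, -1, 1/4, -1/8, 5/64, -7/128, 21/512, -33/1024, …
g: a_k = 1, 3, 9/2, 9/2, 27/8, 81/40, 81/80, 243/560, …
f+g: L₀ = lclm(L_f,L_g), ord ≤ 1+1.
h₀' ⇒ L via d/dx closure of L₀.
L = (-27 - 18·x) + (-33 - 72·x - 36·x^2)·Dx + (14 + 26·x + 12·x^2)·Dx^2  (order 2).
h: a_k = 2, 19/2, 105/8, 221/16, 1261/128, 8091/1280, 14397/5120, 108327/71680, …
ICs: h(0) = 2, h′(0) = 19/2.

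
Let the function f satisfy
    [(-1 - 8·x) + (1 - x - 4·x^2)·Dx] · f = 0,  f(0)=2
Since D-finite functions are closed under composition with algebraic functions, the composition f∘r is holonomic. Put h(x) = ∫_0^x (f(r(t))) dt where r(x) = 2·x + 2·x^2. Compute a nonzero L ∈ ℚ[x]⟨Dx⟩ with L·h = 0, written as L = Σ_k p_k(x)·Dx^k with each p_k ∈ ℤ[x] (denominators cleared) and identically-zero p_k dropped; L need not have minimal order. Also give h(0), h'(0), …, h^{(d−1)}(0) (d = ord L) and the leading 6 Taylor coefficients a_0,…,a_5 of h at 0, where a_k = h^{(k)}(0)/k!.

f: a_k = 2, 2, 10, 18, 58, 130, …
Substitute x→r, Dx→(1/r')Dx; clear ⇒ L₀.
∫: right-multiply L₀ by Dx.
L = (2 + 36·x + 96·x^2 + 64·x^3)·Dx + (-1 + 2·x + 18·x^2 + 32·x^3 + 16·x^4)·Dx^2  (order 2).
h: a_k = 0, 2, 2, 44/3, 56, 280, …
ICs: h(0) = 0, h′(0) = 2.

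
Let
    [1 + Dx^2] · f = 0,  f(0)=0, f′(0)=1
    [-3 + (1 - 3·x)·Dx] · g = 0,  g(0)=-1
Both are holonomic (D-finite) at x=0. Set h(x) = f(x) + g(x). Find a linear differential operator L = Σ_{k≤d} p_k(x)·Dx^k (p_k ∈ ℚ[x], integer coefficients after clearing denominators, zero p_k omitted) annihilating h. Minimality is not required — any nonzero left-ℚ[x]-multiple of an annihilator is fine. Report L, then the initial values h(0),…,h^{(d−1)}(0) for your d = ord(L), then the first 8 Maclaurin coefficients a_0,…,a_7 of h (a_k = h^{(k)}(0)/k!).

L = (-165 + 18·x - 27·x^2) + (19 - 63·x + 27·x^2 - 27·x^3)·Dx + (-165 + 18·x - 27·x^2)·Dx^2 + (19 - 63·x + 27·x^2 - 27·x^3)·Dx^3  (order 3).
h: a_k = -1, -2, -9, -163/6, -81, -29159/120, -729, -11022481/5040, …
ICs: h(0) = -1, h′(0) = -2, h′′(0) = -18.

f: a_k = 0, 1, 0, -1/6, 0, 1/120, 0, -1/5040, …
g: a_k = -1, -3, -9, -27, -81, -243, -729, -2187, …
Sum ⇒ L₀ = lclm(L_f,L_g) in ℚ(x)⟨Dx⟩.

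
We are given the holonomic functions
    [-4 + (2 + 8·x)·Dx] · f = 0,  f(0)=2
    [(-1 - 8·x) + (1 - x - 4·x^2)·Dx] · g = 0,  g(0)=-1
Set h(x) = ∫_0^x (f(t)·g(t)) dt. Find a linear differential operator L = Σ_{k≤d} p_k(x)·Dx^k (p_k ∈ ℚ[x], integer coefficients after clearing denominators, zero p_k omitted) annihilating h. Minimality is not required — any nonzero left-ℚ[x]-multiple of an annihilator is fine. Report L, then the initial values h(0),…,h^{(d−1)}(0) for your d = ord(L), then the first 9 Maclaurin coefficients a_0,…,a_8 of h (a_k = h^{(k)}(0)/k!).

f: a_k = 2, 4, -4, 8, -20, 56, -168, 528, -1716, …
g: a_k = -1, -1, -5, -9, -29, -65, -181, -441, -1165, …
h₀=f·g: eliminate ⇒ L₀, order ≤ 1·1.
h=∫h₀ ⇒ L = L₀·Dx.
L = (3 + 10·x + 24·x^2)·Dx + (-1 - 3·x + 8·x^2 + 16·x^3)·Dx^2  (order 2).
h: a_k = 0, -2, -3, -10/3, -21/2, -62/5, -143/3, -366/7, -1019/4, …
ICs: h(0) = 0, h′(0) = -2.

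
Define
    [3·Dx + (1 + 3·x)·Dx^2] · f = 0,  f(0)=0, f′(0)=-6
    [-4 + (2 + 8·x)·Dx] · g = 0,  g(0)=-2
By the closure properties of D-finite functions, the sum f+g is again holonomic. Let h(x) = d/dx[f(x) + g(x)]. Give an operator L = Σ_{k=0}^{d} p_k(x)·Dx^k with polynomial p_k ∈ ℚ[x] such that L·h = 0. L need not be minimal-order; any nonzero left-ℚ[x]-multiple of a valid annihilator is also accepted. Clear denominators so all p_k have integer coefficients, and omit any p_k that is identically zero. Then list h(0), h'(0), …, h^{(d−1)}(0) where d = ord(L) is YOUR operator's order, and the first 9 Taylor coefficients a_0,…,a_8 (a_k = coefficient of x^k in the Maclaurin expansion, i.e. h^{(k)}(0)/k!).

f: a_k = 0, -6, 9, -18, 81/2, -486/5, 243, -4374/7, 6561/4, …
g: a_k = -2, -4, 4, -8, 20, -56, 168, -528, 1716, …
h₀=f+g: left-lcm gives L₀, ord ≤ 3.
Differentiate: ansatz ord ≤ ord L₀ ⇒ L.
L = 36·x + (6 + 72·x + 180·x^2)·Dx + (1 + 13·x + 54·x^2 + 72·x^3)·Dx^2  (order 2).
h: a_k = -10, 26, -78, 242, -766, 2466, -8070, 26850, -90846, …
ICs: h(0) = -10, h′(0) = 26.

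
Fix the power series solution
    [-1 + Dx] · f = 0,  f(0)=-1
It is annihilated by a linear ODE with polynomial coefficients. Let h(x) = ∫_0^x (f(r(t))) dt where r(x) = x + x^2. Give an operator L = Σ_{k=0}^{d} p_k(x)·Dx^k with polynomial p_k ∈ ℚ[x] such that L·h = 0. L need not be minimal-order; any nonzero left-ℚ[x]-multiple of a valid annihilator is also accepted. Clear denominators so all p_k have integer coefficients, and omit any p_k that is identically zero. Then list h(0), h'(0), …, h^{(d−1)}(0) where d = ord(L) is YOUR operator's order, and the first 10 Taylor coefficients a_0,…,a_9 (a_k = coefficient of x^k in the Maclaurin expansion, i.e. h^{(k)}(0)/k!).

f: a_k = -1, -1, -1/2, -1/6, -1/24, -1/120, -1/720, -1/5040, -1/40320, -1/362880, …
Change of var in L_f (x↦r) gives L₀.
Integrate: L := L₀·Dx.
L = (-1 - 2·x)·Dx + Dx^2  (order 2).
h: a_k = 0, -1, -1/2, -1/2, -7/24, -5/24, -9/80, -331/5040, -1303/40320, -1979/120960, …
ICs: h(0) = 0, h′(0) = -1.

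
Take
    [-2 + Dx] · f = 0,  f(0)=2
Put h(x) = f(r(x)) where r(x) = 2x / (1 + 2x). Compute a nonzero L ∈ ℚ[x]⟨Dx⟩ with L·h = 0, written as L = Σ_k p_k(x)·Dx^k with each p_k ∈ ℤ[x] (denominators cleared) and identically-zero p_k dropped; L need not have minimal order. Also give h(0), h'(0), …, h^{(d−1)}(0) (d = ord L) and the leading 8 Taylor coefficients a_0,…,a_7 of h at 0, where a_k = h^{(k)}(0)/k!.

L = -4 + (1 + 4·x + 4·x^2)·Dx  (order 1).
h: a_k = 2, 8, 0, -32/3, 64/3, -128/5, 512/45, 2560/63, …
ICs: h(0) = 2.

f: a_k = 2, 4, 4, 8/3, 4/3, 8/15, 8/45, 16/315, …
Substitute x→r, Dx→(1/r')Dx; clear ⇒ L₀.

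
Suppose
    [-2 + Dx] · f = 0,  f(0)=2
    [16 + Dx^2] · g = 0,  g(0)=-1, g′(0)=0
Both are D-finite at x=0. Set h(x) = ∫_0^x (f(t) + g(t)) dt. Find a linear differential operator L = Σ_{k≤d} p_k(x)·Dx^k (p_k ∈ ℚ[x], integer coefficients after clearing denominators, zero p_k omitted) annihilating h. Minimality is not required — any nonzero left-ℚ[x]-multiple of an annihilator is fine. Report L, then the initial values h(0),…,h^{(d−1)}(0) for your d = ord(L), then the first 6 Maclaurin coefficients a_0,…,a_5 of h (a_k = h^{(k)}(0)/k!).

L = -32·Dx + 16·Dx^2 - 2·Dx^3 + Dx^4  (order 4).
h: a_k = 0, 1, 2, 4, 2/3, -28/15, …
ICs: h(0) = 0, h′(0) = 1, h′′(0) = 4, h′′′(0) = 24.

f: a_k = 2, 4, 4, 8/3, 4/3, 8/15, …
g: a_k = -1, 0, 8, 0, -32/3, 0, …
h₀=f+g: left-lcm gives L₀, ord ≤ 3.
Integrate: L := L₀·Dx.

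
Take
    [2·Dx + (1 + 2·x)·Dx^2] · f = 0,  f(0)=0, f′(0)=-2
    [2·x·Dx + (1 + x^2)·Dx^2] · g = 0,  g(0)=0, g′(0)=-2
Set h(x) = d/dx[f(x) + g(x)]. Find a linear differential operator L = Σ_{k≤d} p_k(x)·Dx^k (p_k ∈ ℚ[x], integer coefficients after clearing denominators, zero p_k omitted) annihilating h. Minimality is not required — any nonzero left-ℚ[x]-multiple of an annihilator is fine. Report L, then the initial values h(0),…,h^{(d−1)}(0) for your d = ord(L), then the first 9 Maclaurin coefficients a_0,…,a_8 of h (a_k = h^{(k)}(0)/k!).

f: a_k = 0, -2, 2, -8/3, 4, -32/5, 32/3, -128/7, 32, …
g: a_k = 0, -2, 0, 2/3, 0, -2/5, 0, 2/7, 0, …
f+g: L₀ = lclm(L_f,L_g), ord ≤ 2+2.
Differentiate: ansatz ord ≤ ord L₀ ⇒ L.
L = (-2 - 12·x + 6·x^2 + 4·x^3) + (-5 - 4·x - 9·x^2 + 12·x^3 + 8·x^4)·Dx + (-1 - x + 2·x^2 + x^3 + 3·x^4 + 2·x^5)·Dx^2  (order 2).
h: a_k = -4, 4, -6, 16, -34, 64, -126, 256, -514, …
ICs: h(0) = -4, h′(0) = 4.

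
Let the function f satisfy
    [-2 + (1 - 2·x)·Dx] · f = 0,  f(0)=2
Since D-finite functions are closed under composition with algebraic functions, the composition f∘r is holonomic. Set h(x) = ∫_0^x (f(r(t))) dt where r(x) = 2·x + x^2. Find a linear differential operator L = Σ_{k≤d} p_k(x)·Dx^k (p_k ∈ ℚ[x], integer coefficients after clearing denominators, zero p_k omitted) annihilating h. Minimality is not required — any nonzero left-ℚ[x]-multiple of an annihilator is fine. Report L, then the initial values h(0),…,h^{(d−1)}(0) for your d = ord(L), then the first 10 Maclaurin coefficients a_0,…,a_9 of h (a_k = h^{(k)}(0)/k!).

f: a_k = 2, 4, 8, 16, 32, 64, 128, 256, 512, 1024, …
Substitute x→r, Dx→(1/r')Dx; clear ⇒ L₀.
∫: right-multiply L₀ by Dx.
L = (4 + 4·x)·Dx + (-1 + 4·x + 2·x^2)·Dx^2  (order 2).
h: a_k = 0, 2, 4, 12, 40, 712/5, 528, 14096/7, 7840, 31008, …
ICs: h(0) = 0, h′(0) = 2.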